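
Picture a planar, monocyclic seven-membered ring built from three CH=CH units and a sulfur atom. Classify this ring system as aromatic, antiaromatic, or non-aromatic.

Antiaromatic

Every ring atom contributes a p orbital perpendicular to the ring (every atom in a ring double bond is sp² and brings one electron to the p orbital; the sulfur donates one lone pair from its p orbital), so the π system is cyclic and fully conjugated.
Tallying contributions gives 3 × 2 = 6 from the double-bond units + 2 from the S atom = 8.
With 8 = 4·2 π electrons, Hückel's rule classifies the planar ring as antiaromatic.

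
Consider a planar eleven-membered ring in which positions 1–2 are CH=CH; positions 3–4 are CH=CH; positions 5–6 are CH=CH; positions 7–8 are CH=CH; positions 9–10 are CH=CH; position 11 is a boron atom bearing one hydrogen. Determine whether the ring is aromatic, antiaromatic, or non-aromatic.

The p orbitals form a continuous loop: each doubly-bonded ring atom is sp² with one p-orbital electron; the boron has an empty p orbital. The ring is fully conjugated.
Adding the contributions, 5 × 2 = 10 from the double-bond units + 0 from the BH atom = 10.
10 = 4(2) + 2, which satisfies Hückel's 4n+2 rule.

Aromatic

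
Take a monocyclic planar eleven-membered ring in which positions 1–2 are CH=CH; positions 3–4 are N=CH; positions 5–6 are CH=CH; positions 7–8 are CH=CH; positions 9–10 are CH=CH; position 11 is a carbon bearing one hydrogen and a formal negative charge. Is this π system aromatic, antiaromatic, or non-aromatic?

Antiaromatic

Check conjugation: each doubly-bonded ring atom is sp² with one p-orbital electron; each sp² =N– keeps its lone pair in-plane and puts one electron into the π system; the carbanion's lone pair occupies the p orbital — every position has a p orbital, so the cyclic π system is continuous.
Adding the contributions, 5 × 2 = 10 from the double-bond units + 2 from the CH(-) atom = 12.
A 4n π count (12, n = 3) in a planar conjugated ring means antiaromatic.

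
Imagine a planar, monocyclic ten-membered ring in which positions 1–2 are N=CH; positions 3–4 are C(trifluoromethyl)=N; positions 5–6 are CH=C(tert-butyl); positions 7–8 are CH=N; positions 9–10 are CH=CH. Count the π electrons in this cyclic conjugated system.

The p orbitals form a continuous loop: every atom in a ring double bond is sp² and brings one electron to the p orbital; each =N– nitrogen is pyridine-type (lone pair in the sp² plane, one electron in the p orbital). The ring is fully conjugated.
Counting π electrons: 5 × 2 = 10 from the 5 double-bond units.

10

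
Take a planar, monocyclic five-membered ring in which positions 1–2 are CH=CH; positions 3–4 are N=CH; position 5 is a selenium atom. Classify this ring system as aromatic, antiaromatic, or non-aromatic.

Aromatic

Every ring atom contributes a p orbital perpendicular to the ring (each doubly-bonded ring atom is sp² with one p-orbital electron; each sp² =N– keeps its lone pair in-plane and puts one electron into the π system; the selenium donates one lone pair from its p orbital), so the π system is cyclic and fully conjugated.
Counting π electrons: 2 × 2 = 4 from the double-bond units + 2 from the Se atom = 6.
Since 6 = 4·1 + 2, the ring meets the 4n+2 criterion.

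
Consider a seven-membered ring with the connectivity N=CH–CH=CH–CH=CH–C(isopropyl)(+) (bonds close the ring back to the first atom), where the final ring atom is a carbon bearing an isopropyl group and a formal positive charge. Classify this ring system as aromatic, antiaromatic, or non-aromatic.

The p orbitals form a continuous loop: the double-bond atoms are sp², each contributing one p electron; the doubly-bonded nitrogens are pyridine-type — their lone pairs lie in the ring plane, leaving one electron in the p orbital; the carbocation has an empty p orbital. The ring is fully conjugated.
Tallying contributions gives 3 × 2 = 6 from the double-bond units + 0 from the C(isopropyl)(+) atom = 6.
With 6 π electrons (n = 1), the Hückel 4n+2 condition holds.

Aromatic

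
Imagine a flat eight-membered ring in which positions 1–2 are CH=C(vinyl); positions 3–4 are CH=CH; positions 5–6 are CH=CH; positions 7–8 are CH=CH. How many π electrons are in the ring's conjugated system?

The p orbitals form a continuous loop: the double-bond atoms are sp², each contributing one p electron. The ring is fully conjugated.
Adding the contributions, 4 × 2 = 8 from the 4 double-bond units.

8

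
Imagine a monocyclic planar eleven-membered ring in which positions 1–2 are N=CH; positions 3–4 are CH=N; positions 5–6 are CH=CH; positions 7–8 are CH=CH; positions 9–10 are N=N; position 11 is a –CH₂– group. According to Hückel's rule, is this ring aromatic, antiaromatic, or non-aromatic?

The CH2 position has four σ bonds — the tetrahedral CH₂ carbon is sp³ and has no p orbital in the ring π system — so the cyclic conjugation is interrupted.
Without a continuous loop of overlapping p orbitals the Hückel electron count never comes into play.

Non-aromatic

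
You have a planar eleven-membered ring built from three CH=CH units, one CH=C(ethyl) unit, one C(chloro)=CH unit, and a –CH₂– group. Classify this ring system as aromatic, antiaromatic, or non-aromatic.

Non-aromatic

Because the tetrahedral CH₂ carbon is sp³ and has no p orbital in the ring π system at the CH2 position, the π system cannot extend all the way around the ring.
Hückel's rule only applies to fully conjugated rings, so this one is simply non-aromatic.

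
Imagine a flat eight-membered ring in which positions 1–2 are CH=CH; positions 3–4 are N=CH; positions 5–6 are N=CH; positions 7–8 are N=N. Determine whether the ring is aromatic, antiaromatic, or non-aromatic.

Antiaromatic

Check conjugation: each doubly-bonded ring atom is sp² with one p-orbital electron; each sp² =N– keeps its lone pair in-plane and puts one electron into the π system — every position has a p orbital, so the cyclic π system is continuous.
Counting π electrons: 4 × 2 = 8 from the 4 double-bond units.
8 is a 4n count (n = 2), so the planar conjugated ring is antiaromatic.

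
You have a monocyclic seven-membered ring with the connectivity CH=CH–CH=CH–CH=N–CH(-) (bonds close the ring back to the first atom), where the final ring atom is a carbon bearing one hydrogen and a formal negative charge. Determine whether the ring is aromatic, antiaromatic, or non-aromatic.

The p orbitals form a continuous loop: every atom in a ring double bond is sp² and brings one electron to the p orbital; each =N– nitrogen is pyridine-type (lone pair in the sp² plane, one electron in the p orbital); the carbanion's lone pair occupies the p orbital. The ring is fully conjugated.
Counting π electrons: 3 × 2 = 6 from the double-bond units + 2 from the CH(-) atom = 8.
8 is a 4n count (n = 2), so the planar conjugated ring is antiaromatic.

Antiaromatic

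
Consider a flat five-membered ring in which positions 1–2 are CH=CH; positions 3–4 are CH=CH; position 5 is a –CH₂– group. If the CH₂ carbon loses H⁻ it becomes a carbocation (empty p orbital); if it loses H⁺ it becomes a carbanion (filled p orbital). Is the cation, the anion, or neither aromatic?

The anion

In both ions every ring atom is sp² and contributes a p orbital, so both rings are fully conjugated.
Cation: 2 × 2 + 0 = 4 π electrons → 4(1), antiaromatic.
Anion: 2 × 2 + 2 = 6 π electrons → 4(1)+2, aromatic.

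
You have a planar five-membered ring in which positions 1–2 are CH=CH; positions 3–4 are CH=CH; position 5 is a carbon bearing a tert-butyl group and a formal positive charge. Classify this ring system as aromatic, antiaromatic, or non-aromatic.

Antiaromatic

Every ring atom contributes a p orbital perpendicular to the ring (each doubly-bonded ring atom is sp² with one p-orbital electron; the carbocation has an empty p orbital), so the π system is cyclic and fully conjugated.
Adding the contributions, 2 × 2 = 4 from the double-bond units + 0 from the C(tert-butyl)(+) atom = 4.
A 4n π count (4, n = 1) in a planar conjugated ring means antiaromatic.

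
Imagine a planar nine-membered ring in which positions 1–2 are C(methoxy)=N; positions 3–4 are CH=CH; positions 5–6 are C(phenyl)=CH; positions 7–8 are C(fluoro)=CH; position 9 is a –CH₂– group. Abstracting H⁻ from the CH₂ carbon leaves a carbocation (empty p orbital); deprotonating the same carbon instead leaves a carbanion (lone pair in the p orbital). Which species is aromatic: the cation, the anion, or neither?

The anion

Both ions have a continuous loop of p orbitals — each ring atom is sp².
Cation: 4 × 2 + 0 = 8 π electrons → 4(2), antiaromatic.
Anion: 4 × 2 + 2 = 10 π electrons → 4(2)+2, aromatic.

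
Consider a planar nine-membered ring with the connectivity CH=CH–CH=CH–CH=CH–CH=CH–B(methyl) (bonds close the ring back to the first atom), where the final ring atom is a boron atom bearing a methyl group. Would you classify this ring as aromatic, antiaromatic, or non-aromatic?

Antiaromatic

All ring atoms are sp² and supply a p orbital to the ring (every atom in a ring double bond is sp² and brings one electron to the p orbital; the boron has an empty p orbital); the conjugation is uninterrupted.
Adding the contributions, 4 × 2 = 8 from the double-bond units + 0 from the B(methyl) atom = 8.
With 8 = 4·2 π electrons, Hückel's rule classifies the planar ring as antiaromatic.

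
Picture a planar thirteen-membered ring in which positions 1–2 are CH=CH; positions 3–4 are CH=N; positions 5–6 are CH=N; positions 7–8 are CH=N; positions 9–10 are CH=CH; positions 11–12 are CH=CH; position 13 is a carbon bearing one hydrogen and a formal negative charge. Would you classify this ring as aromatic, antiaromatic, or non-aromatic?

Aromatic

The p orbitals form a continuous loop: every atom in a ring double bond is sp² and brings one electron to the p orbital; each sp² =N– keeps its lone pair in-plane and puts one electron into the π system; the carbanion's lone pair occupies the p orbital. The ring is fully conjugated.
Adding the contributions, 6 × 2 = 12 from the double-bond units + 2 from the CH(-) atom = 14.
That gives a 4n+2 count (14, n = 3).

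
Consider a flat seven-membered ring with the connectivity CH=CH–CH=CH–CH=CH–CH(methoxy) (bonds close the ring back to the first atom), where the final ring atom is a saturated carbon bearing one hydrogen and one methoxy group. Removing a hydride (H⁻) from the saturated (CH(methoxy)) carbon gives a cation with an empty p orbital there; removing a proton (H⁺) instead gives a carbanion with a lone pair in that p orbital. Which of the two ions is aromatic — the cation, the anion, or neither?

The cation

In either ion the ring is fully conjugated: every atom, including the new sp² carbon, supplies a p orbital.
Cation: 3 × 2 + 0 = 6 π electrons → 4(1)+2, aromatic.
Anion: 3 × 2 + 2 = 8 π electrons → 4(2), antiaromatic.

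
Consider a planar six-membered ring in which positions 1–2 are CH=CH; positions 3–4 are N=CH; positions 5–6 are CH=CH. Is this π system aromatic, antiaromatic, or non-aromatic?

The p orbitals form a continuous loop: every atom in a ring double bond is sp² and brings one electron to the p orbital; the doubly-bonded nitrogens are pyridine-type — their lone pairs lie in the ring plane, leaving one electron in the p orbital. The ring is fully conjugated.
Adding the contributions, 3 × 2 = 6 from the 3 double-bond units.
That gives a 4n+2 count (6, n = 1).

Aromatic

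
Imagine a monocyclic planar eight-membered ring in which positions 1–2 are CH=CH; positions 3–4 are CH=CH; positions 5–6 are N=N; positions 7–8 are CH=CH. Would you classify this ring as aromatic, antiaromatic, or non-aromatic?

Every ring atom contributes a p orbital perpendicular to the ring (the double-bond atoms are sp², each contributing one p electron; each sp² =N– keeps its lone pair in-plane and puts one electron into the π system), so the π system is cyclic and fully conjugated.
Counting π electrons: 4 × 2 = 8 from the 4 double-bond units.
8 = 4(2); a planar, fully conjugated 4n system is antiaromatic.

Antiaromatic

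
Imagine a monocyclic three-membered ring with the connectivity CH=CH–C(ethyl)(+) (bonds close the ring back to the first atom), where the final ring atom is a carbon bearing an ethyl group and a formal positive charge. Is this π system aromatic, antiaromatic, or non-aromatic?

Aromatic

Check conjugation: every atom in a ring double bond is sp² and brings one electron to the p orbital; the carbocation has an empty p orbital — every position has a p orbital, so the cyclic π system is continuous.
π-electron count: 1 × 2 = 2 from the double-bond unit + 0 from the C(ethyl)(+) atom = 2.
2 = 4(0) + 2, which satisfies Hückel's 4n+2 rule.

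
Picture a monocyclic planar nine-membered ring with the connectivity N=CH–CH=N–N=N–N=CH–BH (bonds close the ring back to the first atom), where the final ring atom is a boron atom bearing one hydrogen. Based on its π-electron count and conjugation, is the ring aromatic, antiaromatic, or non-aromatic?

Every ring atom contributes a p orbital perpendicular to the ring (the double-bond atoms are sp², each contributing one p electron; the doubly-bonded nitrogens are pyridine-type — their lone pairs lie in the ring plane, leaving one electron in the p orbital; the boron has an empty p orbital), so the π system is cyclic and fully conjugated.
Adding the contributions, 4 × 2 = 8 from the double-bond units + 0 from the BH atom = 8.
A 4n π count (8, n = 2) in a planar conjugated ring means antiaromatic.

Antiaromatic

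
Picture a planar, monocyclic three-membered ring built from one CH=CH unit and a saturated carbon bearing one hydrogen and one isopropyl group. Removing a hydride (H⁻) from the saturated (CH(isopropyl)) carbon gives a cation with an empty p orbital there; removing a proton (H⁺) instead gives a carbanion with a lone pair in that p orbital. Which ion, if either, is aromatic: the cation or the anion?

The cation

Once that carbon is sp², every ring atom has a p orbital and both ions are fully conjugated.
Cation: 1 × 2 + 0 = 2 π electrons → 4(0)+2, aromatic.
Anion: 1 × 2 + 2 = 4 π electrons → 4(1), antiaromatic.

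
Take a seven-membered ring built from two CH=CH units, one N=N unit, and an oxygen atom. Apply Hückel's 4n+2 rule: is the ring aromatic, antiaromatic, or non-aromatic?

Antiaromatic

Every ring atom contributes a p orbital perpendicular to the ring (the double-bond atoms are sp², each contributing one p electron; the doubly-bonded nitrogens are pyridine-type — their lone pairs lie in the ring plane, leaving one electron in the p orbital; the oxygen donates one lone pair from its p orbital), so the π system is cyclic and fully conjugated.
Tallying contributions gives 3 × 2 = 6 from the double-bond units + 2 from the O atom = 8.
A 4n π count (8, n = 2) in a planar conjugated ring means antiaromatic.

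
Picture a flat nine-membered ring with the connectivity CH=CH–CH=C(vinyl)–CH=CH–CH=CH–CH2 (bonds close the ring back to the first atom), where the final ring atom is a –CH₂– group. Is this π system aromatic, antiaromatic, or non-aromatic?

Because the tetrahedral CH₂ carbon is sp³ and has no p orbital in the ring π system at the CH2 position, the π system cannot extend all the way around the ring.
Broken conjugation rules out both aromaticity and antiaromaticity.

Non-aromatic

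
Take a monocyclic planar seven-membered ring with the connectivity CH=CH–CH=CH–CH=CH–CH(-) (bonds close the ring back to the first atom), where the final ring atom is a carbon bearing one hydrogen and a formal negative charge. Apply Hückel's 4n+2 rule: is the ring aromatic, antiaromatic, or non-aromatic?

All ring atoms are sp² and supply a p orbital to the ring (every atom in a ring double bond is sp² and brings one electron to the p orbital; the carbanion's lone pair occupies the p orbital); the conjugation is uninterrupted.
π-electron count: 3 × 2 = 6 from the double-bond units + 2 from the CH(-) atom = 8.
A 4n π count (8, n = 2) in a planar conjugated ring means antiaromatic.
This is the cycloheptatrienyl anion.

Antiaromatic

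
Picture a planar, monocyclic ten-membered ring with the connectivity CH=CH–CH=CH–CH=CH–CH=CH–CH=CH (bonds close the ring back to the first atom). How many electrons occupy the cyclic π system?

10

Every ring atom contributes a p orbital perpendicular to the ring (each doubly-bonded ring atom is sp² with one p-orbital electron), so the π system is cyclic and fully conjugated.
Counting π electrons: 5 × 2 = 10 from the 5 double-bond units.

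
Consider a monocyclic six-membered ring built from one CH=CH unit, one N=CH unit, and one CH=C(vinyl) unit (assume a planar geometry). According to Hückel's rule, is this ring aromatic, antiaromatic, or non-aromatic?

Check conjugation: every atom in a ring double bond is sp² and brings one electron to the p orbital; the doubly-bonded nitrogens are pyridine-type — their lone pairs lie in the ring plane, leaving one electron in the p orbital — every position has a p orbital, so the cyclic π system is continuous.
Tallying contributions gives 3 × 2 = 6 from the 3 double-bond units.
With 6 π electrons (n = 1), the Hückel 4n+2 condition holds.

Aromatic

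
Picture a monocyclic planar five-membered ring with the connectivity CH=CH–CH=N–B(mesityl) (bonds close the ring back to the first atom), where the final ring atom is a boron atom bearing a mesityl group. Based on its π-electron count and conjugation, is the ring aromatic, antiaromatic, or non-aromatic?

The p orbitals form a continuous loop: every atom in a ring double bond is sp² and brings one electron to the p orbital; the doubly-bonded nitrogens are pyridine-type — their lone pairs lie in the ring plane, leaving one electron in the p orbital; the boron has an empty p orbital. The ring is fully conjugated.
Tallying contributions gives 2 × 2 = 4 from the double-bond units + 0 from the B(mesityl) atom = 4.
With 4 = 4·1 π electrons, Hückel's rule classifies the planar ring as antiaromatic.

Antiaromatic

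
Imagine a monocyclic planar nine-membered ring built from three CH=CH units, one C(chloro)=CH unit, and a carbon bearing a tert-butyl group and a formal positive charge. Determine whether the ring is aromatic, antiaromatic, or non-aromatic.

Antiaromatic

Every ring atom contributes a p orbital perpendicular to the ring (every atom in a ring double bond is sp² and brings one electron to the p orbital; the carbocation has an empty p orbital), so the π system is cyclic and fully conjugated.
Adding the contributions, 4 × 2 = 8 from the double-bond units + 0 from the C(tert-butyl)(+) atom = 8.
With 8 = 4·2 π electrons, Hückel's rule classifies the planar ring as antiaromatic.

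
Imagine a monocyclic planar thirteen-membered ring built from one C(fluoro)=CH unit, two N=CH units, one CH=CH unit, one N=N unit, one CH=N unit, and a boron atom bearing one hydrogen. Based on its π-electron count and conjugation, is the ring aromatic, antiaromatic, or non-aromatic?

The p orbitals form a continuous loop: each doubly-bonded ring atom is sp² with one p-orbital electron; each sp² =N– keeps its lone pair in-plane and puts one electron into the π system; the boron has an empty p orbital. The ring is fully conjugated.
Adding the contributions, 6 × 2 = 12 from the double-bond units + 0 from the BH atom = 12.
A 4n π count (12, n = 3) in a planar conjugated ring means antiaromatic.

Antiaromatic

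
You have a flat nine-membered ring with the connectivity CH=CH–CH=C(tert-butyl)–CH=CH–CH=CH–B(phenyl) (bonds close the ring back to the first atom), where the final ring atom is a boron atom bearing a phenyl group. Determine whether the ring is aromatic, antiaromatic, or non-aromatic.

Antiaromatic

All ring atoms are sp² and supply a p orbital to the ring (each doubly-bonded ring atom is sp² with one p-orbital electron; the boron has an empty p orbital); the conjugation is uninterrupted.
Counting π electrons: 4 × 2 = 8 from the double-bond units + 0 from the B(phenyl) atom = 8.
A 4n π count (8, n = 2) in a planar conjugated ring means antiaromatic.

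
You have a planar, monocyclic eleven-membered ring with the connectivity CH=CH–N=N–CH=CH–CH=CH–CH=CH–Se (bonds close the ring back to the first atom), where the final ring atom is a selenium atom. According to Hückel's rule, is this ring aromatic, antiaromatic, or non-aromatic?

Antiaromatic

The p orbitals form a continuous loop: each doubly-bonded ring atom is sp² with one p-orbital electron; the doubly-bonded nitrogens are pyridine-type — their lone pairs lie in the ring plane, leaving one electron in the p orbital; the selenium donates one lone pair from its p orbital. The ring is fully conjugated.
Counting π electrons: 5 × 2 = 10 from the double-bond units + 2 from the Se atom = 12.
12 = 4(3); a planar, fully conjugated 4n system is antiaromatic.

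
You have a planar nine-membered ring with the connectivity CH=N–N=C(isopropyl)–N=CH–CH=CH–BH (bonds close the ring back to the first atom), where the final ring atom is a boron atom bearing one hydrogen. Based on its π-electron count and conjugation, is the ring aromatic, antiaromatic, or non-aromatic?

Antiaromatic

The p orbitals form a continuous loop: every atom in a ring double bond is sp² and brings one electron to the p orbital; the doubly-bonded nitrogens are pyridine-type — their lone pairs lie in the ring plane, leaving one electron in the p orbital; the boron has an empty p orbital. The ring is fully conjugated.
Adding the contributions, 4 × 2 = 8 from the double-bond units + 0 from the BH atom = 8.
A 4n π count (8, n = 2) in a planar conjugated ring means antiaromatic.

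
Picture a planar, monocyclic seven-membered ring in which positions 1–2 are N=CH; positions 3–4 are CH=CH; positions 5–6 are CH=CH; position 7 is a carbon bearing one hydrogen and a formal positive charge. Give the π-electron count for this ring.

6

All ring atoms are sp² and supply a p orbital to the ring (the double-bond atoms are sp², each contributing one p electron; each =N– nitrogen is pyridine-type (lone pair in the sp² plane, one electron in the p orbital); the carbocation has an empty p orbital); the conjugation is uninterrupted.
Tallying contributions gives 3 × 2 = 6 from the double-bond units + 0 from the CH(+) atom = 6.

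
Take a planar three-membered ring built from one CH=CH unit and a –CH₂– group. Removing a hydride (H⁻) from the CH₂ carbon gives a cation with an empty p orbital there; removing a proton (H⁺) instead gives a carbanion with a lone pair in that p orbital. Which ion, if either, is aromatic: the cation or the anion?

The cation

In either ion the ring is fully conjugated: every atom, including the new sp² carbon, supplies a p orbital.
Cation: 1 × 2 + 0 = 2 π electrons → 4(0)+2, aromatic.
Anion: 1 × 2 + 2 = 4 π electrons → 4(1), antiaromatic.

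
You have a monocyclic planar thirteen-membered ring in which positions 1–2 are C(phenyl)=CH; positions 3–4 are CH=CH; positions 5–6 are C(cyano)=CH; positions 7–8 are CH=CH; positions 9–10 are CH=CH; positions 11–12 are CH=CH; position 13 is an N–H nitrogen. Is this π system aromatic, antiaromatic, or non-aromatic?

Every ring atom contributes a p orbital perpendicular to the ring (the double-bond atoms are sp², each contributing one p electron; the pyrrole-type nitrogen donates its lone pair from the p orbital), so the π system is cyclic and fully conjugated.
π-electron count: 6 × 2 = 12 from the double-bond units + 2 from the NH atom = 14.
That gives a 4n+2 count (14, n = 3).

Aromatic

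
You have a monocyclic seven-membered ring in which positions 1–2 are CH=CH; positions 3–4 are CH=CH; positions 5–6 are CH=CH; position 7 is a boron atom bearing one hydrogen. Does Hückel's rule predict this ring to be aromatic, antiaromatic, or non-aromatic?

Aromatic

The p orbitals form a continuous loop: every atom in a ring double bond is sp² and brings one electron to the p orbital; the boron has an empty p orbital. The ring is fully conjugated.
π-electron count: 3 × 2 = 6 from the double-bond units + 0 from the BH atom = 6.
Since 6 = 4·1 + 2, the ring meets the 4n+2 criterion.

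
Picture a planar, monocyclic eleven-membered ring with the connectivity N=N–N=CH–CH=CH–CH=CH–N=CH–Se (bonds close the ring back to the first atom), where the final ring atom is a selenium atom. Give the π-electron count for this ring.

12

The p orbitals form a continuous loop: every atom in a ring double bond is sp² and brings one electron to the p orbital; each =N– nitrogen is pyridine-type (lone pair in the sp² plane, one electron in the p orbital); the selenium donates one lone pair from its p orbital. The ring is fully conjugated.
Adding the contributions, 5 × 2 = 10 from the double-bond units + 2 from the Se atom = 12.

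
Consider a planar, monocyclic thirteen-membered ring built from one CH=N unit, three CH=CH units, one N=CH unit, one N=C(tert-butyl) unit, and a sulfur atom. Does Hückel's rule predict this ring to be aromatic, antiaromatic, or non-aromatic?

All ring atoms are sp² and supply a p orbital to the ring (the double-bond atoms are sp², each contributing one p electron; each sp² =N– keeps its lone pair in-plane and puts one electron into the π system; the sulfur donates one lone pair from its p orbital); the conjugation is uninterrupted.
π-electron count: 6 × 2 = 12 from the double-bond units + 2 from the S atom = 14.
That gives a 4n+2 count (14, n = 3).

Aromatic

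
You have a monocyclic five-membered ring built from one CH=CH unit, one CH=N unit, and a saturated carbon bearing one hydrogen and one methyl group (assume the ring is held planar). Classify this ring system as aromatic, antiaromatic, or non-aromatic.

Because that saturated carbon is sp³ and has no p orbital in the ring π system at the CH(methyl) position, the π system cannot extend all the way around the ring.
A ring that is not fully conjugated cannot be aromatic or antiaromatic regardless of its π-electron count.

Non-aromatic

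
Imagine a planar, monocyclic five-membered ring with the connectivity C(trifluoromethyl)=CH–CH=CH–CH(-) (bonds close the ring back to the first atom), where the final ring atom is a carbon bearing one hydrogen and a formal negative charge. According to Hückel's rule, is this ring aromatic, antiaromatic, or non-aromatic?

The p orbitals form a continuous loop: every atom in a ring double bond is sp² and brings one electron to the p orbital; the carbanion's lone pair occupies the p orbital. The ring is fully conjugated.
π-electron count: 2 × 2 = 4 from the double-bond units + 2 from the CH(-) atom = 6.
6 = 4(1) + 2, which satisfies Hückel's 4n+2 rule.

Aromatic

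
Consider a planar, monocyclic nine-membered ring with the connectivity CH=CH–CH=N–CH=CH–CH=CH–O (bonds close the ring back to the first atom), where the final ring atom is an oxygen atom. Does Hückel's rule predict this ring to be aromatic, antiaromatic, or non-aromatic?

Aromatic

All ring atoms are sp² and supply a p orbital to the ring (each doubly-bonded ring atom is sp² with one p-orbital electron; the doubly-bonded nitrogens are pyridine-type — their lone pairs lie in the ring plane, leaving one electron in the p orbital; the oxygen donates one lone pair from its p orbital); the conjugation is uninterrupted.
Adding the contributions, 4 × 2 = 8 from the double-bond units + 2 from the O atom = 10.
With 10 π electrons (n = 2), the Hückel 4n+2 condition holds.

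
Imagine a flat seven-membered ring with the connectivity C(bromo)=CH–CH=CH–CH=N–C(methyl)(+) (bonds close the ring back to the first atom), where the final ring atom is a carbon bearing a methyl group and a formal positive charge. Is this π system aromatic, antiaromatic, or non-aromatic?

The p orbitals form a continuous loop: the double-bond atoms are sp², each contributing one p electron; each =N– nitrogen is pyridine-type (lone pair in the sp² plane, one electron in the p orbital); the carbocation has an empty p orbital. The ring is fully conjugated.
Adding the contributions, 3 × 2 = 6 from the double-bond units + 0 from the C(methyl)(+) atom = 6.
6 = 4(1) + 2, which satisfies Hückel's 4n+2 rule.

Aromatic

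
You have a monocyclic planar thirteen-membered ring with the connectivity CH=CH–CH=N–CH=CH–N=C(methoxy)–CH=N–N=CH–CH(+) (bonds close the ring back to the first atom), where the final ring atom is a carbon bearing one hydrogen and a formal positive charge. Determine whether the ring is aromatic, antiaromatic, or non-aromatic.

Antiaromatic

All ring atoms are sp² and supply a p orbital to the ring (the double-bond atoms are sp², each contributing one p electron; each =N– nitrogen is pyridine-type (lone pair in the sp² plane, one electron in the p orbital); the carbocation has an empty p orbital); the conjugation is uninterrupted.
Adding the contributions, 6 × 2 = 12 from the double-bond units + 0 from the CH(+) atom = 12.
With 12 = 4·3 π electrons, Hückel's rule classifies the planar ring as antiaromatic.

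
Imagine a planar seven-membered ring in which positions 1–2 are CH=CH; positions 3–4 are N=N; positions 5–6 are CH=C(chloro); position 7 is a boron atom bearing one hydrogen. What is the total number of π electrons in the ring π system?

6

All ring atoms are sp² and supply a p orbital to the ring (each doubly-bonded ring atom is sp² with one p-orbital electron; the doubly-bonded nitrogens are pyridine-type — their lone pairs lie in the ring plane, leaving one electron in the p orbital; the boron has an empty p orbital); the conjugation is uninterrupted.
Tallying contributions gives 3 × 2 = 6 from the double-bond units + 0 from the BH atom = 6.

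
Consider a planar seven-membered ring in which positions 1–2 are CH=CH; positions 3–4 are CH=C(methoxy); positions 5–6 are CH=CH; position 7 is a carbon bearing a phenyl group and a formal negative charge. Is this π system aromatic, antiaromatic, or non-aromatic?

Antiaromatic

The p orbitals form a continuous loop: the double-bond atoms are sp², each contributing one p electron; the carbanion's lone pair occupies the p orbital. The ring is fully conjugated.
Tallying contributions gives 3 × 2 = 6 from the double-bond units + 2 from the C(phenyl)(-) atom = 8.
A 4n π count (8, n = 2) in a planar conjugated ring means antiaromatic.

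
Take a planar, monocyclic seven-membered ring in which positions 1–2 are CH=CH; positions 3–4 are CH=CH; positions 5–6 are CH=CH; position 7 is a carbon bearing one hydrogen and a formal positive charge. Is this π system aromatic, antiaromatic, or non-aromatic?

Aromatic

All ring atoms are sp² and supply a p orbital to the ring (each doubly-bonded ring atom is sp² with one p-orbital electron; the carbocation has an empty p orbital); the conjugation is uninterrupted.
Counting π electrons: 3 × 2 = 6 from the double-bond units + 0 from the CH(+) atom = 6.
With 6 π electrons (n = 1), the Hückel 4n+2 condition holds.
This is the tropylium cation.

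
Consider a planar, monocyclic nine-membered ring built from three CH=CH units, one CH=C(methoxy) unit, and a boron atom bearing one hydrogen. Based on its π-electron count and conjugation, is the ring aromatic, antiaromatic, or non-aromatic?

Check conjugation: every atom in a ring double bond is sp² and brings one electron to the p orbital; the boron has an empty p orbital — every position has a p orbital, so the cyclic π system is continuous.
Adding the contributions, 4 × 2 = 8 from the double-bond units + 0 from the BH atom = 8.
A 4n π count (8, n = 2) in a planar conjugated ring means antiaromatic.

Antiaromatic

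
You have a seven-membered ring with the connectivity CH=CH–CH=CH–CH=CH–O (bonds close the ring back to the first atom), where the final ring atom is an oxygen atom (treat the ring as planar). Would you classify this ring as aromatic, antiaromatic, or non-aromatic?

All ring atoms are sp² and supply a p orbital to the ring (the double-bond atoms are sp², each contributing one p electron; the oxygen donates one lone pair from its p orbital); the conjugation is uninterrupted.
Adding the contributions, 3 × 2 = 6 from the double-bond units + 2 from the O atom = 8.
A 4n π count (8, n = 2) in a planar conjugated ring means antiaromatic.

Antiaromatic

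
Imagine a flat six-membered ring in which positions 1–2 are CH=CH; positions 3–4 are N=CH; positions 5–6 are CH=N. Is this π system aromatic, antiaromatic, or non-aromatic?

Aromatic

All ring atoms are sp² and supply a p orbital to the ring (the double-bond atoms are sp², each contributing one p electron; each sp² =N– keeps its lone pair in-plane and puts one electron into the π system); the conjugation is uninterrupted.
Tallying contributions gives 3 × 2 = 6 from the 3 double-bond units.
6 = 4(1) + 2, which satisfies Hückel's 4n+2 rule.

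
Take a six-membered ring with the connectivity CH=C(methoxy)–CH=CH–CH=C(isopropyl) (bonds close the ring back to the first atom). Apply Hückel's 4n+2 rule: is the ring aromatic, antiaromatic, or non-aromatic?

Aromatic

Check conjugation: each doubly-bonded ring atom is sp² with one p-orbital electron — every position has a p orbital, so the cyclic π system is continuous.
π-electron count: 3 × 2 = 6 from the 3 double-bond units.
6 = 4(1) + 2, which satisfies Hückel's 4n+2 rule.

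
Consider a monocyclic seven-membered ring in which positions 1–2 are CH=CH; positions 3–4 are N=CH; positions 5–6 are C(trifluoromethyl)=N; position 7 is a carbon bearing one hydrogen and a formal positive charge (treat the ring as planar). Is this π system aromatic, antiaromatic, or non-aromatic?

All ring atoms are sp² and supply a p orbital to the ring (every atom in a ring double bond is sp² and brings one electron to the p orbital; each sp² =N– keeps its lone pair in-plane and puts one electron into the π system; the carbocation has an empty p orbital); the conjugation is uninterrupted.
Tallying contributions gives 3 × 2 = 6 from the double-bond units + 0 from the CH(+) atom = 6.
6 = 4(1) + 2, which satisfies Hückel's 4n+2 rule.

Aromatic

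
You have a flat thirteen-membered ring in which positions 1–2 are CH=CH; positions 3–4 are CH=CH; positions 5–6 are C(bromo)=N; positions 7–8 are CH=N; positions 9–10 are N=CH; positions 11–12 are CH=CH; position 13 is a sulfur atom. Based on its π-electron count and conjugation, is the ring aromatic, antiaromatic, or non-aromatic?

Aromatic

Check conjugation: each doubly-bonded ring atom is sp² with one p-orbital electron; each =N– nitrogen is pyridine-type (lone pair in the sp² plane, one electron in the p orbital); the sulfur donates one lone pair from its p orbital — every position has a p orbital, so the cyclic π system is continuous.
Adding the contributions, 6 × 2 = 12 from the double-bond units + 2 from the S atom = 14.
That gives a 4n+2 count (14, n = 3).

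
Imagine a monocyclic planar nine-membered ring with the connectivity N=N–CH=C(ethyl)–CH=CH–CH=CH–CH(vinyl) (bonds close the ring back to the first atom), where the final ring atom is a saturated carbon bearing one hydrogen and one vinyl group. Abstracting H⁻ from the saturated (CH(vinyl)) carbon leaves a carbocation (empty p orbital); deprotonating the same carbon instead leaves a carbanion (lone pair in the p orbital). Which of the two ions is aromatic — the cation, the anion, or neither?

The anion

In either ion the ring is fully conjugated: every atom, including the new sp² carbon, supplies a p orbital.
Cation: 4 × 2 + 0 = 8 π electrons → 4(2), antiaromatic.
Anion: 4 × 2 + 2 = 10 π electrons → 4(2)+2, aromatic.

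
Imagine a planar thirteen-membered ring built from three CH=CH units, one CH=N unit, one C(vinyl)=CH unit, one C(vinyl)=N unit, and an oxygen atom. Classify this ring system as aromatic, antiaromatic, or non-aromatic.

Aromatic

The p orbitals form a continuous loop: every atom in a ring double bond is sp² and brings one electron to the p orbital; each sp² =N– keeps its lone pair in-plane and puts one electron into the π system; the oxygen donates one lone pair from its p orbital. The ring is fully conjugated.
π-electron count: 6 × 2 = 12 from the double-bond units + 2 from the O atom = 14.
That gives a 4n+2 count (14, n = 3).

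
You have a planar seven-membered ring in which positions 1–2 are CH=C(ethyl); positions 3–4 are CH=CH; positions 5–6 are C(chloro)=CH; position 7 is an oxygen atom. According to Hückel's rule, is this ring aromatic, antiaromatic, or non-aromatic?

Every ring atom contributes a p orbital perpendicular to the ring (the double-bond atoms are sp², each contributing one p electron; the oxygen donates one lone pair from its p orbital), so the π system is cyclic and fully conjugated.
Adding the contributions, 3 × 2 = 6 from the double-bond units + 2 from the O atom = 8.
A 4n π count (8, n = 2) in a planar conjugated ring means antiaromatic.

Antiaromatic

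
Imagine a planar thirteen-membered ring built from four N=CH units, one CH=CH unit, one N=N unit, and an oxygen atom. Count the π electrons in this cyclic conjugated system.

14

The p orbitals form a continuous loop: every atom in a ring double bond is sp² and brings one electron to the p orbital; the doubly-bonded nitrogens are pyridine-type — their lone pairs lie in the ring plane, leaving one electron in the p orbital; the oxygen donates one lone pair from its p orbital. The ring is fully conjugated.
Adding the contributions, 6 × 2 = 12 from the double-bond units + 2 from the O atom = 14.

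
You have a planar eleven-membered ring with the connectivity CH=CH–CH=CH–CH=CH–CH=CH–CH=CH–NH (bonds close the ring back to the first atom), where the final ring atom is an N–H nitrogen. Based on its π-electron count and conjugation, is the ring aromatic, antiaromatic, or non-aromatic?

Every ring atom contributes a p orbital perpendicular to the ring (the double-bond atoms are sp², each contributing one p electron; the pyrrole-type nitrogen donates its lone pair from the p orbital), so the π system is cyclic and fully conjugated.
Adding the contributions, 5 × 2 = 10 from the double-bond units + 2 from the NH atom = 12.
With 12 = 4·3 π electrons, Hückel's rule classifies the planar ring as antiaromatic.

Antiaromatic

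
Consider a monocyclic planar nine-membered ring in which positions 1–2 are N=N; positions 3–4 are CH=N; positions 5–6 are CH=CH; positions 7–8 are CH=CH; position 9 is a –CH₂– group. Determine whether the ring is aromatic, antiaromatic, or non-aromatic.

The CH2 carbon is saturated: the tetrahedral CH₂ carbon is sp³ and has no p orbital in the ring π system. Conjugation is not continuous around the ring.
Without a continuous loop of overlapping p orbitals the Hückel electron count never comes into play.

Non-aromatic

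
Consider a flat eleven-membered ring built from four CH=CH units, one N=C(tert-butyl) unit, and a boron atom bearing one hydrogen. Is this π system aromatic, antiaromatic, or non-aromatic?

Aromatic

All ring atoms are sp² and supply a p orbital to the ring (every atom in a ring double bond is sp² and brings one electron to the p orbital; each =N– nitrogen is pyridine-type (lone pair in the sp² plane, one electron in the p orbital); the boron has an empty p orbital); the conjugation is uninterrupted.
Tallying contributions gives 5 × 2 = 10 from the double-bond units + 0 from the BH atom = 10.
With 10 π electrons (n = 2), the Hückel 4n+2 condition holds.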